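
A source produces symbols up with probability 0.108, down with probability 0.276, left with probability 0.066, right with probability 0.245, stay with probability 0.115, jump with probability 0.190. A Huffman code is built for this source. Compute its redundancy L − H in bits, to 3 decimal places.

Entropy H = −Σ p log₂ p ≈ 2.4294 bits.
Huffman merges: 33/500+27/250→87/500; 23/200+87/500→289/1000; 19/100+49/200→87/200; 69/250+289/1000→113/200; 87/200+113/200→1. L = 2463/1000 ≈ 2.4630.
L − H = 2.4630 − 2.4294 = 0.034 bits.

0.034 bits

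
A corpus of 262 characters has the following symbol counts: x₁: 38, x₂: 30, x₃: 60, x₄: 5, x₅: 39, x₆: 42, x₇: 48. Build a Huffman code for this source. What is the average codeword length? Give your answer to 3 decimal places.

Probabilities are the counts divided by 262.
Repeatedly combine the two least-probable nodes; the expected code length is the sum of the merged weights.
merge 5/262 + 15/131 → 35/262
merge 35/262 + 19/131 → 73/262
merge 39/262 + 21/131 → 81/262
merge 24/131 + 30/131 → 54/131
merge 73/262 + 81/262 → 77/131
merge 54/131 + 77/131 → 1
L = 35/262 + 73/262 + 81/262 + 54/131 + 77/131 + 1 = 713/262 ≈ 2.721 bits/symbol.

2.721 bits/symbol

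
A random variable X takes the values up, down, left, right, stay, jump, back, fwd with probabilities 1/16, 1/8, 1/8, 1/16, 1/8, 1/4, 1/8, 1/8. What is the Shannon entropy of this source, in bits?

Each probability is a power of 1/2, so log₂(1/p) is an integer.
H = Σ p·log₂(1/p) = 1/16·4 + 1/8·3 + 1/8·3 + 1/16·4 + 1/8·3 + 1/4·2 + 1/8·3 + 1/8·3 = 2.875 bits.

2.875 bits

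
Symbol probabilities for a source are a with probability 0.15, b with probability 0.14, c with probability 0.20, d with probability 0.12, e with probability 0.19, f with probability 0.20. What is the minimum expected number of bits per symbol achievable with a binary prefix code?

2.6 bits/symbol

Repeatedly combine the two least-probable nodes; the expected code length is the sum of the merged weights.
merge 3/25 + 7/50 → 13/50
merge 3/20 + 19/100 → 17/50
merge 1/5 + 1/5 → 2/5
merge 13/50 + 17/50 → 3/5
merge 2/5 + 3/5 → 1
L = 13/50 + 17/50 + 2/5 + 3/5 + 1 = 13/5 = 2.6 bits/symbol.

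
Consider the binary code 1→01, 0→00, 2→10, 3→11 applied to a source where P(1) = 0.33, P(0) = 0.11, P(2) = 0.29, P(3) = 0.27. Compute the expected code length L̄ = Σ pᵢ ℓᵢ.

2 bits/symbol

L̄ = Σ pᵢ·ℓᵢ = 0.33·2 + 0.11·2 + 0.29·2 + 0.27·2 = 2 bits/symbol.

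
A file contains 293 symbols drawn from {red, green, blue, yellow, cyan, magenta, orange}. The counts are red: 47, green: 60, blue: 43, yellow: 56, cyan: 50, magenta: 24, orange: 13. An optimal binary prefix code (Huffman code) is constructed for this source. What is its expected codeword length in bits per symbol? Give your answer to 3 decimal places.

Probabilities are the counts divided by 293.
Repeatedly combine the two least-probable nodes; the expected code length is the sum of the merged weights.
merge 13/293 + 24/293 → 37/293
merge 37/293 + 43/293 → 80/293
merge 47/293 + 50/293 → 97/293
merge 56/293 + 60/293 → 116/293
merge 80/293 + 97/293 → 177/293
merge 116/293 + 177/293 → 1
L = 37/293 + 80/293 + 97/293 + 116/293 + 177/293 + 1 = 800/293 ≈ 2.730 bits/symbol.

2.730 bits/symbol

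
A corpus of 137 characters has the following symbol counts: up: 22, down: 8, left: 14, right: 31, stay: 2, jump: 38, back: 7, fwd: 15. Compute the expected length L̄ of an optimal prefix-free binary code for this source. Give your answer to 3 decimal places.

Probabilities are the counts divided by 137.
Repeatedly combine the two least-probable nodes; the expected code length is the sum of the merged weights.
merge 2/137 + 7/137 → 9/137
merge 8/137 + 9/137 → 17/137
merge 14/137 + 15/137 → 29/137
merge 17/137 + 22/137 → 39/137
merge 29/137 + 31/137 → 60/137
merge 38/137 + 39/137 → 77/137
merge 60/137 + 77/137 → 1
L = 9/137 + 17/137 + 29/137 + 39/137 + 60/137 + 77/137 + 1 = 368/137 ≈ 2.686 bits/symbol.

2.686 bits/symbol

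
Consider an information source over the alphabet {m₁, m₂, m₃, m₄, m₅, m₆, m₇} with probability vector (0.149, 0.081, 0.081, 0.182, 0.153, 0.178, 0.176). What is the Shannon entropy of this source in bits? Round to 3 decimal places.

2.743 bits

H = −Σ pᵢ log₂ pᵢ.
−0.149·log₂(0.149) = 0.4092
−0.081·log₂(0.081) = 0.2937
−0.081·log₂(0.081) = 0.2937
−0.182·log₂(0.182) = 0.4474
−0.153·log₂(0.153) = 0.4144
−0.178·log₂(0.178) = 0.4432
−0.176·log₂(0.176) = 0.4411
Sum ≈ 2.7427 → 2.743 bits.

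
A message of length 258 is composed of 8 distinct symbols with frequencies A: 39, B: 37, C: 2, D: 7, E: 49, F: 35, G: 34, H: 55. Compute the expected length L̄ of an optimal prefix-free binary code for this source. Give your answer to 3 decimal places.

2.798 bits/symbol

Probabilities are the counts divided by 258.
Repeatedly combine the two least-probable nodes; the expected code length is the sum of the merged weights.
merge 1/129 + 7/258 → 3/86
merge 3/86 + 17/129 → 1/6
merge 35/258 + 37/258 → 12/43
merge 13/86 + 1/6 → 41/129
merge 49/258 + 55/258 → 52/129
merge 12/43 + 41/129 → 77/129
merge 52/129 + 77/129 → 1
L = 3/86 + 1/6 + 12/43 + 41/129 + 52/129 + 77/129 + 1 = 361/129 ≈ 2.798 bits/symbol.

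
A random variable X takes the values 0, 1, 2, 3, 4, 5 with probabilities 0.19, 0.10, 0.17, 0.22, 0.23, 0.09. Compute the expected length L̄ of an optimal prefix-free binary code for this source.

2.55 bits/symbol

Repeatedly combine the two least-probable nodes; the expected code length is the sum of the merged weights.
merge 9/100 + 1/10 → 19/100
merge 17/100 + 19/100 → 9/25
merge 19/100 + 11/50 → 41/100
merge 23/100 + 9/25 → 59/100
merge 41/100 + 59/100 → 1
L = 19/100 + 9/25 + 41/100 + 59/100 + 1 = 51/20 = 2.55 bits/symbol.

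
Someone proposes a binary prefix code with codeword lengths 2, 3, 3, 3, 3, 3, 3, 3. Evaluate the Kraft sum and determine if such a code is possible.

1.125; no

With common denominator 2^3 = 8: Σ 2^(−ℓᵢ) = 2/8 + 1/8 + 1/8 + 1/8 + 1/8 + 1/8 + 1/8 + 1/8 = 9/8 = 1.125.
Kraft's inequality requires Σ ≤ 1; here Σ = 1.125 > 1, so no such prefix code exists.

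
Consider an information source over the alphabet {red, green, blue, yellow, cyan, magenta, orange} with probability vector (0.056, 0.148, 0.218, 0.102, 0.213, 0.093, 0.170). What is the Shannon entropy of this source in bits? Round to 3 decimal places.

H = −Σ pᵢ log₂ pᵢ.
−0.056·log₂(0.056) = 0.2329
−0.148·log₂(0.148) = 0.4079
−0.218·log₂(0.218) = 0.4791
−0.102·log₂(0.102) = 0.3359
−0.213·log₂(0.213) = 0.4752
−0.093·log₂(0.093) = 0.3187
−0.170·log₂(0.170) = 0.4346
Sum ≈ 2.6843 → 2.684 bits.

2.684 bits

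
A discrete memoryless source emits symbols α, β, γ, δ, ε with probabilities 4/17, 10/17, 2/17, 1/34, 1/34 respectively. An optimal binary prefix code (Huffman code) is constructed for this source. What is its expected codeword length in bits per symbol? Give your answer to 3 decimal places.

Repeatedly combine the two least-probable nodes; the expected code length is the sum of the merged weights.
merge 1/34 + 1/34 → 1/17
merge 1/17 + 2/17 → 3/17
merge 3/17 + 4/17 → 7/17
merge 7/17 + 10/17 → 1
L = 1/17 + 3/17 + 7/17 + 1 = 28/17 ≈ 1.647 bits/symbol.

1.647 bits/symbol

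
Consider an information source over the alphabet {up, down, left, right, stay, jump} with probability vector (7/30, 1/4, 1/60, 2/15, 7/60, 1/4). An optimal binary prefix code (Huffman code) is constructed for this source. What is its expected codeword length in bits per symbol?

Repeatedly combine the two least-probable nodes; the expected code length is the sum of the merged weights.
merge 1/60 + 7/60 → 2/15
merge 2/15 + 2/15 → 4/15
merge 7/30 + 1/4 → 29/60
merge 1/4 + 4/15 → 31/60
merge 29/60 + 31/60 → 1
L = 2/15 + 4/15 + 29/60 + 31/60 + 1 = 12/5 = 2.4 bits/symbol.

2.4 bits/symbol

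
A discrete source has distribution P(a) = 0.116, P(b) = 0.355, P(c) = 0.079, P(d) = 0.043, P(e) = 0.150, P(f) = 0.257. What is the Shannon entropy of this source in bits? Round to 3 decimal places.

2.290 bits

H = −Σ pᵢ log₂ pᵢ.
−0.116·log₂(0.116) = 0.3605
−0.355·log₂(0.355) = 0.5304
−0.079·log₂(0.079) = 0.2893
−0.043·log₂(0.043) = 0.1952
−0.150·log₂(0.150) = 0.4105
−0.257·log₂(0.257) = 0.5038
Sum ≈ 2.2897 → 2.290 bits.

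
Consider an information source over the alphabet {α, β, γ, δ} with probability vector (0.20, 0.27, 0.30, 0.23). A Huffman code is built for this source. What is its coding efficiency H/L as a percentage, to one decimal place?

99.2%

Entropy H = −Σ p log₂ p ≈ 1.9832 bits.
Huffman merges: 1/5+23/100→43/100; 27/100+3/10→57/100; 43/100+57/100→1. L = 2 ≈ 2.0000.
Efficiency = H/L = 1.9832/2.0000 = 99.2%.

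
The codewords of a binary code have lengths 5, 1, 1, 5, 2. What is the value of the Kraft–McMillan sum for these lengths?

With common denominator 2^5 = 32: Σ 2^(−ℓᵢ) = 1/32 + 16/32 + 16/32 + 1/32 + 8/32 = 42/32 = 1.3125.

1.3125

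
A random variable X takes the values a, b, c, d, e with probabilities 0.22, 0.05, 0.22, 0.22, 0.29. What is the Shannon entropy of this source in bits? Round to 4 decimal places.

H = −Σ pᵢ log₂ pᵢ.
−0.22·log₂(0.22) = 0.4806
−0.05·log₂(0.05) = 0.2161
−0.22·log₂(0.22) = 0.4806
−0.22·log₂(0.22) = 0.4806
−0.29·log₂(0.29) = 0.5179
Sum ≈ 2.1757 → 2.1757 bits.

2.1757 bits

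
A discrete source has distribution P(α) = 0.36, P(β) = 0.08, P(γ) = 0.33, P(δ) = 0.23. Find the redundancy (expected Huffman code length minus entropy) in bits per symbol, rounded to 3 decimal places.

Entropy H = −Σ p log₂ p ≈ 1.8376 bits.
Huffman merges: 2/25+23/100→31/100; 31/100+33/100→16/25; 9/25+16/25→1. L = 39/20 ≈ 1.9500.
L − H = 1.9500 − 1.8376 = 0.112 bits.

0.112 bits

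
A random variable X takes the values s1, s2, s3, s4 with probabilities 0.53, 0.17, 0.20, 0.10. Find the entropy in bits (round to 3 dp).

H = −Σ pᵢ log₂ pᵢ.
−0.53·log₂(0.53) = 0.4854
−0.17·log₂(0.17) = 0.4346
−0.20·log₂(0.20) = 0.4644
−0.10·log₂(0.10) = 0.3322
Sum ≈ 1.7166 → 1.717 bits.

1.717 bits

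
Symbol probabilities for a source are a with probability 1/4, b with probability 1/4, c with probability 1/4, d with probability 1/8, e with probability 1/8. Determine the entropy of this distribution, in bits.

Each probability is a power of 1/2, so log₂(1/p) is an integer.
H = Σ p·log₂(1/p) = 1/4·2 + 1/4·2 + 1/4·2 + 1/8·3 + 1/8·3 = 2.25 bits.

2.25 bits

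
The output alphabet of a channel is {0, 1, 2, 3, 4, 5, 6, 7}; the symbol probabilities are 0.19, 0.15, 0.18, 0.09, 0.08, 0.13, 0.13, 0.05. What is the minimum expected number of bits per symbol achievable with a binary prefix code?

Repeatedly combine the two least-probable nodes; the expected code length is the sum of the merged weights.
merge 1/20 + 2/25 → 13/100
merge 9/100 + 13/100 → 11/50
merge 13/100 + 13/100 → 13/50
merge 3/20 + 9/50 → 33/100
merge 19/100 + 11/50 → 41/100
merge 13/50 + 33/100 → 59/100
merge 41/100 + 59/100 → 1
L = 13/100 + 11/50 + 13/50 + 33/100 + 41/100 + 59/100 + 1 = 147/50 = 2.94 bits/symbol.

2.94 bits/symbol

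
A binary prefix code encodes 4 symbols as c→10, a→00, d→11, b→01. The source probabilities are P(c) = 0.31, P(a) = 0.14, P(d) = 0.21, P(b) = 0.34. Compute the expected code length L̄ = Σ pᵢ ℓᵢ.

2 bits/symbol

L̄ = Σ pᵢ·ℓᵢ = 0.31·2 + 0.14·2 + 0.21·2 + 0.34·2 = 2 bits/symbol.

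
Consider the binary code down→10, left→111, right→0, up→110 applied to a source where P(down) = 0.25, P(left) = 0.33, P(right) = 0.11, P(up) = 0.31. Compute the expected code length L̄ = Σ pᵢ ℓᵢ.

2.53 bits/symbol

L̄ = Σ pᵢ·ℓᵢ = 0.25·2 + 0.33·3 + 0.11·1 + 0.31·3 = 2.53 bits/symbol.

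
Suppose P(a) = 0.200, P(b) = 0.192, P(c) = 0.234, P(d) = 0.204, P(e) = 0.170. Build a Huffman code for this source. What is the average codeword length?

2.362 bits/symbol

Repeatedly combine the two least-probable nodes; the expected code length is the sum of the merged weights.
merge 17/100 + 24/125 → 181/500
merge 1/5 + 51/250 → 101/250
merge 117/500 + 181/500 → 149/250
merge 101/250 + 149/250 → 1
L = 181/500 + 101/250 + 149/250 + 1 = 1181/500 = 2.362 bits/symbol.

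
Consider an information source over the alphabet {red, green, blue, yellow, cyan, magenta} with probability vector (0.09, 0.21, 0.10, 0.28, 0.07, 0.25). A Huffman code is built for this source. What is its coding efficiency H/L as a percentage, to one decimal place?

99.2%

Entropy H = −Σ p log₂ p ≈ 2.4004 bits.
Huffman merges: 7/100+9/100→4/25; 1/10+4/25→13/50; 21/100+1/4→23/50; 13/50+7/25→27/50; 23/50+27/50→1. L = 121/50 ≈ 2.4200.
Efficiency = H/L = 2.4004/2.4200 = 99.2%.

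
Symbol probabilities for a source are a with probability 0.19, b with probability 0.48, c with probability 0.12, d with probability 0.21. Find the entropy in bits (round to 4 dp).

1.8034 bits

H = −Σ pᵢ log₂ pᵢ.
−0.19·log₂(0.19) = 0.4552
−0.48·log₂(0.48) = 0.5083
−0.12·log₂(0.12) = 0.3671
−0.21·log₂(0.21) = 0.4728
Sum ≈ 1.8034 → 1.8034 bits.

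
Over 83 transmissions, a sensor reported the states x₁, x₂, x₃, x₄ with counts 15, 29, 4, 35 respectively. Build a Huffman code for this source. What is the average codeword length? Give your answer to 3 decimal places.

1.807 bits/symbol

Probabilities are the counts divided by 83.
Repeatedly combine the two least-probable nodes; the expected code length is the sum of the merged weights.
merge 4/83 + 15/83 → 19/83
merge 19/83 + 29/83 → 48/83
merge 35/83 + 48/83 → 1
L = 19/83 + 48/83 + 1 = 150/83 ≈ 1.807 bits/symbol.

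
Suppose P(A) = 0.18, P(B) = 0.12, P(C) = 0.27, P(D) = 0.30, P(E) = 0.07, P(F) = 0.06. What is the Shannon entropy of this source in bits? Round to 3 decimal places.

2.356 bits

H = −Σ pᵢ log₂ pᵢ.
−0.18·log₂(0.18) = 0.4453
−0.12·log₂(0.12) = 0.3671
−0.27·log₂(0.27) = 0.5100
−0.30·log₂(0.30) = 0.5211
−0.07·log₂(0.07) = 0.2686
−0.06·log₂(0.06) = 0.2435
Sum ≈ 2.3556 → 2.356 bits.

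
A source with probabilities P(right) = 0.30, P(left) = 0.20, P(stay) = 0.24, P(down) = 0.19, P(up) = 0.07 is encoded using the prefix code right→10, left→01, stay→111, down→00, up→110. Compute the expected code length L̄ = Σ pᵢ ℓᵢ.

L̄ = Σ pᵢ·ℓᵢ = 0.30·2 + 0.20·2 + 0.24·3 + 0.19·2 + 0.07·3 = 2.31 bits/symbol.

2.31 bits/symbol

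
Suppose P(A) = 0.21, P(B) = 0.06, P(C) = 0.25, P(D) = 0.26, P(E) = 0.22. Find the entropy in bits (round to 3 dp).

H = −Σ pᵢ log₂ pᵢ.
−0.21·log₂(0.21) = 0.4728
−0.06·log₂(0.06) = 0.2435
−0.25·log₂(0.25) = 0.5000
−0.26·log₂(0.26) = 0.5053
−0.22·log₂(0.22) = 0.4806
Sum ≈ 2.2022 → 2.202 bits.

2.202 bits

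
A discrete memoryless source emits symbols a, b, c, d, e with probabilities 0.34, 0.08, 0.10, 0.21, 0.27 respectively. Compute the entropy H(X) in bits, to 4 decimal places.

2.1357 bits

H = −Σ pᵢ log₂ pᵢ.
−0.34·log₂(0.34) = 0.5292
−0.08·log₂(0.08) = 0.2915
−0.10·log₂(0.10) = 0.3322
−0.21·log₂(0.21) = 0.4728
−0.27·log₂(0.27) = 0.5100
Sum ≈ 2.1357 → 2.1357 bits.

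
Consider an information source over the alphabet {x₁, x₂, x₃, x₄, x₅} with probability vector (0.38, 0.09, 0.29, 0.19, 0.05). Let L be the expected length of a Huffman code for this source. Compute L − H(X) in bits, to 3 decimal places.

Entropy H = −Σ p log₂ p ≈ 2.0323 bits.
Huffman merges: 1/20+9/100→7/50; 7/50+19/100→33/100; 29/100+33/100→31/50; 19/50+31/50→1. L = 209/100 ≈ 2.0900.
L − H = 2.0900 − 2.0323 = 0.058 bits.

0.058 bits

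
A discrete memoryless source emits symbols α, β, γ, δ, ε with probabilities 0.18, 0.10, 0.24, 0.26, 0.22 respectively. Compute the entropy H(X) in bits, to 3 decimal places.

2.257 bits

H = −Σ pᵢ log₂ pᵢ.
−0.18·log₂(0.18) = 0.4453
−0.10·log₂(0.10) = 0.3322
−0.24·log₂(0.24) = 0.4941
−0.26·log₂(0.26) = 0.5053
−0.22·log₂(0.22) = 0.4806
Sum ≈ 2.2575 → 2.257 bits.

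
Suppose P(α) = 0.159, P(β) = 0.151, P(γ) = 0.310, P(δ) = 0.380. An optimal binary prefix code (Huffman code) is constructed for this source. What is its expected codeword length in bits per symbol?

Repeatedly combine the two least-probable nodes; the expected code length is the sum of the merged weights.
merge 151/1000 + 159/1000 → 31/100
merge 31/100 + 31/100 → 31/50
merge 19/50 + 31/50 → 1
L = 31/100 + 31/50 + 1 = 193/100 = 1.93 bits/symbol.

1.93 bits/symbol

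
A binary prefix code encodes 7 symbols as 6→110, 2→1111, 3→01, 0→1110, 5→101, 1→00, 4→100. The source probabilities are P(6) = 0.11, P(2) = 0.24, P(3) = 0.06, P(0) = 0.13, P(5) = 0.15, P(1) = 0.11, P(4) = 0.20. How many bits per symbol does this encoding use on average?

L̄ = Σ pᵢ·ℓᵢ = 0.11·3 + 0.24·4 + 0.06·2 + 0.13·4 + 0.15·3 + 0.11·2 + 0.20·3 = 3.2 bits/symbol.

3.2 bits/symbol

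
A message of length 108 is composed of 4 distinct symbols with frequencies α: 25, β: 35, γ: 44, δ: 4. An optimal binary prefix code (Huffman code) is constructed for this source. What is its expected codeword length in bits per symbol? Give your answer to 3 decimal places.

1.861 bits/symbol

Probabilities are the counts divided by 108.
Repeatedly combine the two least-probable nodes; the expected code length is the sum of the merged weights.
merge 1/27 + 25/108 → 29/108
merge 29/108 + 35/108 → 16/27
merge 11/27 + 16/27 → 1
L = 29/108 + 16/27 + 1 = 67/36 ≈ 1.861 bits/symbol.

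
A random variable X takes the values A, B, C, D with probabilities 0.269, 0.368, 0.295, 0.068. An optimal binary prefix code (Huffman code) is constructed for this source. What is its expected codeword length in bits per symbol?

Repeatedly combine the two least-probable nodes; the expected code length is the sum of the merged weights.
merge 17/250 + 269/1000 → 337/1000
merge 59/200 + 337/1000 → 79/125
merge 46/125 + 79/125 → 1
L = 337/1000 + 79/125 + 1 = 1969/1000 = 1.969 bits/symbol.

1.969 bits/symbol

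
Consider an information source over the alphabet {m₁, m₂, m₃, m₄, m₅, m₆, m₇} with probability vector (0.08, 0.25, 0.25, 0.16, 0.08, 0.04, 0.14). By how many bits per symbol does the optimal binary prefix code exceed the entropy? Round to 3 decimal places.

Entropy H = −Σ p log₂ p ≈ 2.5889 bits.
Huffman merges: 1/25+2/25→3/25; 2/25+3/25→1/5; 7/50+4/25→3/10; 1/5+1/4→9/20; 1/4+3/10→11/20; 9/20+11/20→1. L = 131/50 ≈ 2.6200.
L − H = 2.6200 − 2.5889 = 0.031 bits.

0.031 bits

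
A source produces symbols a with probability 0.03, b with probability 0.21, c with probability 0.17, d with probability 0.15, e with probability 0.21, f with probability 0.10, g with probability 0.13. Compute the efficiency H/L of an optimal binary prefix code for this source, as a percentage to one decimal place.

Entropy H = −Σ p log₂ p ≈ 2.6574 bits.
Huffman merges: 3/100+1/10→13/100; 13/100+13/100→13/50; 3/20+17/100→8/25; 21/100+21/100→21/50; 13/50+8/25→29/50; 21/50+29/50→1. L = 271/100 ≈ 2.7100.
Efficiency = H/L = 2.6574/2.7100 = 98.1%.

98.1%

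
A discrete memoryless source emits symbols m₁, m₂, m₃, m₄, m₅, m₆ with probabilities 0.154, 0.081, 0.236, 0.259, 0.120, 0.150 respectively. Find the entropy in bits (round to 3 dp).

2.483 bits

H = −Σ pᵢ log₂ pᵢ.
−0.154·log₂(0.154) = 0.4156
−0.081·log₂(0.081) = 0.2937
−0.236·log₂(0.236) = 0.4916
−0.259·log₂(0.259) = 0.5048
−0.120·log₂(0.120) = 0.3671
−0.150·log₂(0.150) = 0.4105
Sum ≈ 2.4834 → 2.483 bits.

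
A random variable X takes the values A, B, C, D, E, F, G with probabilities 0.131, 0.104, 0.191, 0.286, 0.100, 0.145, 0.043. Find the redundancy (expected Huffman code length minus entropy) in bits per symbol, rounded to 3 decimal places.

Entropy H = −Σ p log₂ p ≈ 2.6277 bits.
Huffman merges: 43/1000+1/10→143/1000; 13/125+131/1000→47/200; 143/1000+29/200→36/125; 191/1000+47/200→213/500; 143/500+36/125→287/500; 213/500+287/500→1. L = 1333/500 ≈ 2.6660.
L − H = 2.6660 − 2.6277 = 0.038 bits.

0.038 bits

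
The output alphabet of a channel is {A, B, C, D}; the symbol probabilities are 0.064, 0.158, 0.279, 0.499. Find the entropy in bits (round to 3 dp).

H = −Σ pᵢ log₂ pᵢ.
−0.064·log₂(0.064) = 0.2538
−0.158·log₂(0.158) = 0.4206
−0.279·log₂(0.279) = 0.5138
−0.499·log₂(0.499) = 0.5004
Sum ≈ 1.6887 → 1.689 bits.

1.689 bits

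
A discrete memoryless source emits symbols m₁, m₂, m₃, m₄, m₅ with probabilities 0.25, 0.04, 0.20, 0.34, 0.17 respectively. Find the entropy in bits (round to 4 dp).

H = −Σ pᵢ log₂ pᵢ.
−0.25·log₂(0.25) = 0.5000
−0.04·log₂(0.04) = 0.1858
−0.20·log₂(0.20) = 0.4644
−0.34·log₂(0.34) = 0.5292
−0.17·log₂(0.17) = 0.4346
Sum ≈ 2.1139 → 2.1139 bits.

2.1139 bits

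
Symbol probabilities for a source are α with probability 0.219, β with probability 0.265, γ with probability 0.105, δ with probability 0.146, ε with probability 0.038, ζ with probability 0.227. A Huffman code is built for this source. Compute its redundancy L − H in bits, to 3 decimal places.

0.033 bits

Entropy H = −Σ p log₂ p ≈ 2.3991 bits.
Huffman merges: 19/500+21/200→143/1000; 143/1000+73/500→289/1000; 219/1000+227/1000→223/500; 53/200+289/1000→277/500; 223/500+277/500→1. L = 304/125 ≈ 2.4320.
L − H = 2.4320 − 2.3991 = 0.033 bits.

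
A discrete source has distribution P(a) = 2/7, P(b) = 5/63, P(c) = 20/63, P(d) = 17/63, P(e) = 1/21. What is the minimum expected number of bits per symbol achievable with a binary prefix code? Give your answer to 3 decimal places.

Repeatedly combine the two least-probable nodes; the expected code length is the sum of the merged weights.
merge 1/21 + 5/63 → 8/63
merge 8/63 + 17/63 → 25/63
merge 2/7 + 20/63 → 38/63
merge 25/63 + 38/63 → 1
L = 8/63 + 25/63 + 38/63 + 1 = 134/63 ≈ 2.127 bits/symbol.

2.127 bits/symbol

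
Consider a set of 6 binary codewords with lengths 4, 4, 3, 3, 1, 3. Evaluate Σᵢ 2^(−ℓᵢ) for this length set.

1

With common denominator 2^4 = 16: Σ 2^(−ℓᵢ) = 1/16 + 1/16 + 2/16 + 2/16 + 8/16 + 2/16 = 16/16 = 1.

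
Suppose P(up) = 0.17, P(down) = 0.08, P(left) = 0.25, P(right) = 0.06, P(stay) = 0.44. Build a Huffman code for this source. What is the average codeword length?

Repeatedly combine the two least-probable nodes; the expected code length is the sum of the merged weights.
merge 3/50 + 2/25 → 7/50
merge 7/50 + 17/100 → 31/100
merge 1/4 + 31/100 → 14/25
merge 11/25 + 14/25 → 1
L = 7/50 + 31/100 + 14/25 + 1 = 201/100 = 2.01 bits/symbol.

2.01 bits/symbol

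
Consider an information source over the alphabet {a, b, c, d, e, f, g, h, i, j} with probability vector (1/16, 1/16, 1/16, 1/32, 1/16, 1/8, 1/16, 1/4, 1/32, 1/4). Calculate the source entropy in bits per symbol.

2.9375 bits

Each probability is a power of 1/2, so log₂(1/p) is an integer.
H = Σ p·log₂(1/p) = 1/16·4 + 1/16·4 + 1/16·4 + 1/32·5 + 1/16·4 + 1/8·3 + 1/16·4 + 1/4·2 + 1/32·5 + 1/4·2 = 2.9375 bits.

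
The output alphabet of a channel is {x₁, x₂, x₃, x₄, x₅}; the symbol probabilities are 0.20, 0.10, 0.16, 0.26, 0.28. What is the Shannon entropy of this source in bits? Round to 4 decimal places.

2.2391 bits

H = −Σ pᵢ log₂ pᵢ.
−0.20·log₂(0.20) = 0.4644
−0.10·log₂(0.10) = 0.3322
−0.16·log₂(0.16) = 0.4230
−0.26·log₂(0.26) = 0.5053
−0.28·log₂(0.28) = 0.5142
Sum ≈ 2.2391 → 2.2391 bits.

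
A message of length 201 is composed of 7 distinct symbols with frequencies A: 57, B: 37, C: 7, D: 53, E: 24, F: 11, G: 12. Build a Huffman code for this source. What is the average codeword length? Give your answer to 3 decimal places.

Probabilities are the counts divided by 201.
Repeatedly combine the two least-probable nodes; the expected code length is the sum of the merged weights.
merge 7/201 + 11/201 → 6/67
merge 4/67 + 6/67 → 10/67
merge 8/67 + 10/67 → 18/67
merge 37/201 + 53/201 → 30/67
merge 18/67 + 19/67 → 37/67
merge 30/67 + 37/67 → 1
L = 6/67 + 10/67 + 18/67 + 30/67 + 37/67 + 1 = 168/67 ≈ 2.507 bits/symbol.

2.507 bits/symbol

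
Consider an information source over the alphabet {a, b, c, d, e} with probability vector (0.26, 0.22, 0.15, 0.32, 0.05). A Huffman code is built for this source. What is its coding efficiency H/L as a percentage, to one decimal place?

97.2%

Entropy H = −Σ p log₂ p ≈ 2.1385 bits.
Huffman merges: 1/20+3/20→1/5; 1/5+11/50→21/50; 13/50+8/25→29/50; 21/50+29/50→1. L = 11/5 ≈ 2.2000.
Efficiency = H/L = 2.1385/2.2000 = 97.2%.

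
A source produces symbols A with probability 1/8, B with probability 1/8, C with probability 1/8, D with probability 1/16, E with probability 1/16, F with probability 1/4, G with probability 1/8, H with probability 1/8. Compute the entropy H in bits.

2.875 bits

Each probability is a power of 1/2, so log₂(1/p) is an integer.
H = Σ p·log₂(1/p) = 1/8·3 + 1/8·3 + 1/8·3 + 1/16·4 + 1/16·4 + 1/4·2 + 1/8·3 + 1/8·3 = 2.875 bits.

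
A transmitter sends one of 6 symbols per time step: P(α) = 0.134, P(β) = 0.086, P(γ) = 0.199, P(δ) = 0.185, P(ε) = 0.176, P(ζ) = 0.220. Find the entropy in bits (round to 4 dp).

2.5285 bits

H = −Σ pᵢ log₂ pᵢ.
−0.134·log₂(0.134) = 0.3886
−0.086·log₂(0.086) = 0.3044
−0.199·log₂(0.199) = 0.4635
−0.185·log₂(0.185) = 0.4504
−0.176·log₂(0.176) = 0.4411
−0.220·log₂(0.220) = 0.4806
Sum ≈ 2.5285 → 2.5285 bits.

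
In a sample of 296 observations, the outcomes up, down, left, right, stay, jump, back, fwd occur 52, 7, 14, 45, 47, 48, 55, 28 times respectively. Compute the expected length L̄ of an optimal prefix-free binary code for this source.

2.875 bits/symbol

Probabilities are the counts divided by 296.
Repeatedly combine the two least-probable nodes; the expected code length is the sum of the merged weights.
merge 7/296 + 7/148 → 21/296
merge 21/296 + 7/74 → 49/296
merge 45/296 + 47/296 → 23/74
merge 6/37 + 49/296 → 97/296
merge 13/74 + 55/296 → 107/296
merge 23/74 + 97/296 → 189/296
merge 107/296 + 189/296 → 1
L = 21/296 + 49/296 + 23/74 + 97/296 + 107/296 + 189/296 + 1 = 23/8 = 2.875 bits/symbol.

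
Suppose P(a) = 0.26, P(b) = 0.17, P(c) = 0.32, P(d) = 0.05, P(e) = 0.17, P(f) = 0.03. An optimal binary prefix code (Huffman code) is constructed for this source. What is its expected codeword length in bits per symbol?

Repeatedly combine the two least-probable nodes; the expected code length is the sum of the merged weights.
merge 3/100 + 1/20 → 2/25
merge 2/25 + 17/100 → 1/4
merge 17/100 + 1/4 → 21/50
merge 13/50 + 8/25 → 29/50
merge 21/50 + 29/50 → 1
L = 2/25 + 1/4 + 21/50 + 29/50 + 1 = 233/100 = 2.33 bits/symbol.

2.33 bits/symbol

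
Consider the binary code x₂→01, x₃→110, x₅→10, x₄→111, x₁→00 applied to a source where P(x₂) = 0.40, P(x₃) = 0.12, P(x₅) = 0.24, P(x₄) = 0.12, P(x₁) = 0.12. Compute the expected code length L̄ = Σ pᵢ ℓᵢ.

2.24 bits/symbol

L̄ = Σ pᵢ·ℓᵢ = 0.40·2 + 0.12·3 + 0.24·2 + 0.12·3 + 0.12·2 = 2.24 bits/symbol.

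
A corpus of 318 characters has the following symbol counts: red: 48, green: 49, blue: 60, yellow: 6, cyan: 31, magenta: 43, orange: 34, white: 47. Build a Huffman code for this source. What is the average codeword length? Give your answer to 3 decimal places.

Probabilities are the counts divided by 318.
Repeatedly combine the two least-probable nodes; the expected code length is the sum of the merged weights.
merge 1/53 + 31/318 → 37/318
merge 17/159 + 37/318 → 71/318
merge 43/318 + 47/318 → 15/53
merge 8/53 + 49/318 → 97/318
merge 10/53 + 71/318 → 131/318
merge 15/53 + 97/318 → 187/318
merge 131/318 + 187/318 → 1
L = 37/318 + 71/318 + 15/53 + 97/318 + 131/318 + 187/318 + 1 = 931/318 ≈ 2.928 bits/symbol.

2.928 bits/symbol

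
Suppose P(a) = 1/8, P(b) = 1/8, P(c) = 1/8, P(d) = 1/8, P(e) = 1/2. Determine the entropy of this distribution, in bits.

Each probability is a power of 1/2, so log₂(1/p) is an integer.
H = Σ p·log₂(1/p) = 1/8·3 + 1/8·3 + 1/8·3 + 1/8·3 + 1/2·1 = 2 bits.

2 bits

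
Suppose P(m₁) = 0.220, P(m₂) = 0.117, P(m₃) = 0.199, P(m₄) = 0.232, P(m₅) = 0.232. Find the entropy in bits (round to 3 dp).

H = −Σ pᵢ log₂ pᵢ.
−0.220·log₂(0.220) = 0.4806
−0.117·log₂(0.117) = 0.3622
−0.199·log₂(0.199) = 0.4635
−0.232·log₂(0.232) = 0.4890
−0.232·log₂(0.232) = 0.4890
Sum ≈ 2.2843 → 2.284 bits.

2.284 bits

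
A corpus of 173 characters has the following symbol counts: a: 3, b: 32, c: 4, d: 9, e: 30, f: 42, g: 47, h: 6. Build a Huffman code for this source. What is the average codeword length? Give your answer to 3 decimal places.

2.543 bits/symbol

Probabilities are the counts divided by 173.
Repeatedly combine the two least-probable nodes; the expected code length is the sum of the merged weights.
merge 3/173 + 4/173 → 7/173
merge 6/173 + 7/173 → 13/173
merge 9/173 + 13/173 → 22/173
merge 22/173 + 30/173 → 52/173
merge 32/173 + 42/173 → 74/173
merge 47/173 + 52/173 → 99/173
merge 74/173 + 99/173 → 1
L = 7/173 + 13/173 + 22/173 + 52/173 + 74/173 + 99/173 + 1 = 440/173 ≈ 2.543 bits/symbol.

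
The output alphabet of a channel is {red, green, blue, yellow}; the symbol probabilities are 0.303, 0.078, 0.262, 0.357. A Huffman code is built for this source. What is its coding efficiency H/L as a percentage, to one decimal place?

Entropy H = −Σ p log₂ p ≈ 1.8458 bits.
Huffman merges: 39/500+131/500→17/50; 303/1000+17/50→643/1000; 357/1000+643/1000→1. L = 1983/1000 ≈ 1.9830.
Efficiency = H/L = 1.8458/1.9830 = 93.1%.

93.1%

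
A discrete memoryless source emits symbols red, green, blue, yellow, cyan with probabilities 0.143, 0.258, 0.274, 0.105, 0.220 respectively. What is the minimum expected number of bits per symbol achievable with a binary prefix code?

Repeatedly combine the two least-probable nodes; the expected code length is the sum of the merged weights.
merge 21/200 + 143/1000 → 31/125
merge 11/50 + 31/125 → 117/250
merge 129/500 + 137/500 → 133/250
merge 117/250 + 133/250 → 1
L = 31/125 + 117/250 + 133/250 + 1 = 281/125 = 2.248 bits/symbol.

2.248 bits/symbol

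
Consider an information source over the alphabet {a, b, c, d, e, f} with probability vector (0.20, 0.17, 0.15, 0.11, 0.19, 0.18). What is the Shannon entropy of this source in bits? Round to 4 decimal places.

H = −Σ pᵢ log₂ pᵢ.
−0.20·log₂(0.20) = 0.4644
−0.17·log₂(0.17) = 0.4346
−0.15·log₂(0.15) = 0.4105
−0.11·log₂(0.11) = 0.3503
−0.19·log₂(0.19) = 0.4552
−0.18·log₂(0.18) = 0.4453
Sum ≈ 2.5603 → 2.5603 bits.

2.5603 bits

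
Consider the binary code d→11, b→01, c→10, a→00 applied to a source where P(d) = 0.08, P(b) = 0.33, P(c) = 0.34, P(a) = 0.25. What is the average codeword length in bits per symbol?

L̄ = Σ pᵢ·ℓᵢ = 0.08·2 + 0.33·2 + 0.34·2 + 0.25·2 = 2 bits/symbol.

2 bits/symbol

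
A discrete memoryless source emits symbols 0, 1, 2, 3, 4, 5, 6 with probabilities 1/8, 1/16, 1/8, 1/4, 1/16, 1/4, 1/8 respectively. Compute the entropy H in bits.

2.625 bits

Each probability is a power of 1/2, so log₂(1/p) is an integer.
H = Σ p·log₂(1/p) = 1/8·3 + 1/16·4 + 1/8·3 + 1/4·2 + 1/16·4 + 1/4·2 + 1/8·3 = 2.625 bits.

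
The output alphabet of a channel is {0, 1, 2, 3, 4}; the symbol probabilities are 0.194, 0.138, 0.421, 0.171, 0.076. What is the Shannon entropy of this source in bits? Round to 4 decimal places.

H = −Σ pᵢ log₂ pᵢ.
−0.194·log₂(0.194) = 0.4590
−0.138·log₂(0.138) = 0.3943
−0.421·log₂(0.421) = 0.5255
−0.171·log₂(0.171) = 0.4357
−0.076·log₂(0.076) = 0.2826
Sum ≈ 2.0970 → 2.0970 bits.

2.0970 bits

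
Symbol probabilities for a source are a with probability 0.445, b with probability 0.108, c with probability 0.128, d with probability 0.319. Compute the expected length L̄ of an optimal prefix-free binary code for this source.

Repeatedly combine the two least-probable nodes; the expected code length is the sum of the merged weights.
merge 27/250 + 16/125 → 59/250
merge 59/250 + 319/1000 → 111/200
merge 89/200 + 111/200 → 1
L = 59/250 + 111/200 + 1 = 1791/1000 = 1.791 bits/symbol.

1.791 bits/symbol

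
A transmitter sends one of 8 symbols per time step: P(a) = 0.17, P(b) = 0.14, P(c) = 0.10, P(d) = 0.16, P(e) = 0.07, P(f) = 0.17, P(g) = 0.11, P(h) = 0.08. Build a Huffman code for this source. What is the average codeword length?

Repeatedly combine the two least-probable nodes; the expected code length is the sum of the merged weights.
merge 7/100 + 2/25 → 3/20
merge 1/10 + 11/100 → 21/100
merge 7/50 + 3/20 → 29/100
merge 4/25 + 17/100 → 33/100
merge 17/100 + 21/100 → 19/50
merge 29/100 + 33/100 → 31/50
merge 19/50 + 31/50 → 1
L = 3/20 + 21/100 + 29/100 + 33/100 + 19/50 + 31/50 + 1 = 149/50 = 2.98 bits/symbol.

2.98 bits/symbol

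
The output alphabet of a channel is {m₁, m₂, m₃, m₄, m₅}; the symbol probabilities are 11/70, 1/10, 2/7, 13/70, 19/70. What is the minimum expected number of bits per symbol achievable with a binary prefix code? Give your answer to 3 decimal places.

2.257 bits/symbol

Repeatedly combine the two least-probable nodes; the expected code length is the sum of the merged weights.
merge 1/10 + 11/70 → 9/35
merge 13/70 + 9/35 → 31/70
merge 19/70 + 2/7 → 39/70
merge 31/70 + 39/70 → 1
L = 9/35 + 31/70 + 39/70 + 1 = 79/35 ≈ 2.257 bits/symbol.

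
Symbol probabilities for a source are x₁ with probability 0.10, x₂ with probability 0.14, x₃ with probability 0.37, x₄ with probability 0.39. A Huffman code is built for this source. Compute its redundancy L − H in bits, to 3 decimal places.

0.060 bits

Entropy H = −Σ p log₂ p ≈ 1.7898 bits.
Huffman merges: 1/10+7/50→6/25; 6/25+37/100→61/100; 39/100+61/100→1. L = 37/20 ≈ 1.8500.
L − H = 1.8500 − 1.7898 = 0.060 bits.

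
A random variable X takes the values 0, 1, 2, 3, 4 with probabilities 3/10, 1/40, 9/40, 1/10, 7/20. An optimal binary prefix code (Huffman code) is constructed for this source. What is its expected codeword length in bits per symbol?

Repeatedly combine the two least-probable nodes; the expected code length is the sum of the merged weights.
merge 1/40 + 1/10 → 1/8
merge 1/8 + 9/40 → 7/20
merge 3/10 + 7/20 → 13/20
merge 7/20 + 13/20 → 1
L = 1/8 + 7/20 + 13/20 + 1 = 17/8 = 2.125 bits/symbol.

2.125 bits/symbol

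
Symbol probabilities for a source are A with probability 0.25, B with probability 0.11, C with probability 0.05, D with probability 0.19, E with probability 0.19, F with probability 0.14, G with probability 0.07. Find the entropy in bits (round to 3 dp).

H = −Σ pᵢ log₂ pᵢ.
−0.25·log₂(0.25) = 0.5000
−0.11·log₂(0.11) = 0.3503
−0.05·log₂(0.05) = 0.2161
−0.19·log₂(0.19) = 0.4552
−0.19·log₂(0.19) = 0.4552
−0.14·log₂(0.14) = 0.3971
−0.07·log₂(0.07) = 0.2686
Sum ≈ 2.6425 → 2.643 bits.

2.643 bits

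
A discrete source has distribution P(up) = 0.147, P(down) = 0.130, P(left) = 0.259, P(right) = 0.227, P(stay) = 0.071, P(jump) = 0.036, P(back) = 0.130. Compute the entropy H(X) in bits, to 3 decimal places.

2.606 bits

H = −Σ pᵢ log₂ pᵢ.
−0.147·log₂(0.147) = 0.4066
−0.130·log₂(0.130) = 0.3826
−0.259·log₂(0.259) = 0.5048
−0.227·log₂(0.227) = 0.4856
−0.071·log₂(0.071) = 0.2709
−0.036·log₂(0.036) = 0.1727
−0.130·log₂(0.130) = 0.3826
Sum ≈ 2.6059 → 2.606 bits.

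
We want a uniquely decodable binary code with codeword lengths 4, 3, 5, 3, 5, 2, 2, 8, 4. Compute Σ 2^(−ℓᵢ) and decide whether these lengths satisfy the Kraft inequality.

0.94140625; yes

With common denominator 2^8 = 256: Σ 2^(−ℓᵢ) = 16/256 + 32/256 + 8/256 + 32/256 + 8/256 + 64/256 + 64/256 + 1/256 + 16/256 = 241/256 = 0.94140625.
Kraft's inequality requires Σ ≤ 1; here Σ = 0.94140625 ≤ 1, so such a prefix code exists.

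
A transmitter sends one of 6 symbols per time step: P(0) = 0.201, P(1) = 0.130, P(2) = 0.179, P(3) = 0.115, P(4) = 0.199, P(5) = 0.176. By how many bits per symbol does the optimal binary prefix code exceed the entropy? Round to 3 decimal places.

0.044 bits

Entropy H = −Σ p log₂ p ≈ 2.5556 bits.
Huffman merges: 23/200+13/100→49/200; 22/125+179/1000→71/200; 199/1000+201/1000→2/5; 49/200+71/200→3/5; 2/5+3/5→1. L = 13/5 ≈ 2.6000.
L − H = 2.6000 − 2.5556 = 0.044 bits.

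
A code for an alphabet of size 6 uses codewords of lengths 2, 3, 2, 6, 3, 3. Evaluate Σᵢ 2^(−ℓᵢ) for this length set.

0.890625

With common denominator 2^6 = 64: Σ 2^(−ℓᵢ) = 16/64 + 8/64 + 16/64 + 1/64 + 8/64 + 8/64 = 57/64 = 0.890625.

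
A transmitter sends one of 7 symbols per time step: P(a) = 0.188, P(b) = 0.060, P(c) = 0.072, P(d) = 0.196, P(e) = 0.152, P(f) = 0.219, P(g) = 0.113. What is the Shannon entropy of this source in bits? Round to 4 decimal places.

H = −Σ pᵢ log₂ pᵢ.
−0.188·log₂(0.188) = 0.4533
−0.060·log₂(0.060) = 0.2435
−0.072·log₂(0.072) = 0.2733
−0.196·log₂(0.196) = 0.4608
−0.152·log₂(0.152) = 0.4131
−0.219·log₂(0.219) = 0.4798
−0.113·log₂(0.113) = 0.3555
Sum ≈ 2.6793 → 2.6793 bits.

2.6793 bits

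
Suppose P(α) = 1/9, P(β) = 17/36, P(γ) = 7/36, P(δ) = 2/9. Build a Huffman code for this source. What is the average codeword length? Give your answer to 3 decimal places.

Repeatedly combine the two least-probable nodes; the expected code length is the sum of the merged weights.
merge 1/9 + 7/36 → 11/36
merge 2/9 + 11/36 → 19/36
merge 17/36 + 19/36 → 1
L = 11/36 + 19/36 + 1 = 11/6 ≈ 1.833 bits/symbol.

1.833 bits/symbol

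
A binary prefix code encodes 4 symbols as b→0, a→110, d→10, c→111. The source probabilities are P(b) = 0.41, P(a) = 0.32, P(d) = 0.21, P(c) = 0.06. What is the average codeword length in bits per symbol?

1.97 bits/symbol

L̄ = Σ pᵢ·ℓᵢ = 0.41·1 + 0.32·3 + 0.21·2 + 0.06·3 = 1.97 bits/symbol.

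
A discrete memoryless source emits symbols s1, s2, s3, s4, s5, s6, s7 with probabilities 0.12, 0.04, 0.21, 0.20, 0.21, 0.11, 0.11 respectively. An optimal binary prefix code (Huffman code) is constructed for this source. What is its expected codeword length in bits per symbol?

Repeatedly combine the two least-probable nodes; the expected code length is the sum of the merged weights.
merge 1/25 + 11/100 → 3/20
merge 11/100 + 3/25 → 23/100
merge 3/20 + 1/5 → 7/20
merge 21/100 + 21/100 → 21/50
merge 23/100 + 7/20 → 29/50
merge 21/50 + 29/50 → 1
L = 3/20 + 23/100 + 7/20 + 21/50 + 29/50 + 1 = 273/100 = 2.73 bits/symbol.

2.73 bits/symbol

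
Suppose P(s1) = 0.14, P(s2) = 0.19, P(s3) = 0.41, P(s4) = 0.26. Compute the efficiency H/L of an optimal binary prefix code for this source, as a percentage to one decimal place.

Entropy H = −Σ p log₂ p ≈ 1.8850 bits.
Huffman merges: 7/50+19/100→33/100; 13/50+33/100→59/100; 41/100+59/100→1. L = 48/25 ≈ 1.9200.
Efficiency = H/L = 1.8850/1.9200 = 98.2%.

98.2%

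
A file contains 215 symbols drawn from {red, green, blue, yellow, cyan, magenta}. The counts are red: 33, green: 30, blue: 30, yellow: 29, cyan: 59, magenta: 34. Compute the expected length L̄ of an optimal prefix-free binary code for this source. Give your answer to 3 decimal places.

Probabilities are the counts divided by 215.
Repeatedly combine the two least-probable nodes; the expected code length is the sum of the merged weights.
merge 29/215 + 6/43 → 59/215
merge 6/43 + 33/215 → 63/215
merge 34/215 + 59/215 → 93/215
merge 59/215 + 63/215 → 122/215
merge 93/215 + 122/215 → 1
L = 59/215 + 63/215 + 93/215 + 122/215 + 1 = 552/215 ≈ 2.567 bits/symbol.

2.567 bits/symbol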